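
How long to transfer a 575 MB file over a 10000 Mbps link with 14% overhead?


Effective throughput = 10000 * (1 - 14/100) = 8600 Mbps
File size in Mb = 575 * 8 = 4600 Mb
Time = 4600 / 8600
Time = 0.5349 seconds


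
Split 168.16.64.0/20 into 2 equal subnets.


New prefix = 20 + 1 = 21
Each subnet has 2048 addresses
  168.16.64.0/21
  168.16.72.0/21
Subnets: 168.16.64.0/21, 168.16.72.0/21


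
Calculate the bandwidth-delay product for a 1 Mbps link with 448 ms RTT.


BDP = bandwidth * RTT
= 1 Mbps * 448 ms
= 1 * 1e6 * 448 / 1000 bits
= 448000 bits
= 56000 bytes
= 54.6875 KB
BDP = 448000 bits (56000 bytes)


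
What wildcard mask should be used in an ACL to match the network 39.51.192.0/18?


Subnet mask: 255.255.192.0
Wildcard = 255.255.255.255 - subnet mask
255 - 255 = 0
255 - 255 = 0
255 - 192 = 63
255 - 0 = 255
Wildcard: 0.0.63.255


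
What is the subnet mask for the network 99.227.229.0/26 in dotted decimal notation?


/26 means 26 network bits, 6 host bits
Binary: 11111111111111111111111111000000
Mask: 255.255.255.192


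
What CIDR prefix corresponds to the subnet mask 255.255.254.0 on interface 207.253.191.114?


Binary: 11111111.11111111.11111110.00000000
Count leading 1s
Prefix: /23


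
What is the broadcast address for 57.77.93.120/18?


Network: 57.77.64.0/18
Host bits = 14
Set all host bits to 1:
Broadcast: 57.77.127.255


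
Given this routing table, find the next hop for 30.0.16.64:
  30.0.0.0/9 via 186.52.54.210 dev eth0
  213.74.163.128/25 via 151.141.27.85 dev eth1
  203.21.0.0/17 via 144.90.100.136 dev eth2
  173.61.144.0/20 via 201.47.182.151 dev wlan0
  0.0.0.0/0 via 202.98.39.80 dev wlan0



Longest prefix match for 30.0.16.64:
  /9 30.0.0.0: MATCH
  /25 213.74.163.128: no
  /17 203.21.0.0: no
  /20 173.61.144.0: no
  /0 0.0.0.0: MATCH
Selected: next-hop 186.52.54.210 via eth0 (matched /9)


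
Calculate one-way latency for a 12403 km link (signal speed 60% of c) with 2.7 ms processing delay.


Speed = 0.6 * 3e5 km/s = 180000 km/s
Propagation delay = 12403 / 180000 = 0.0689 s = 68.9056 ms
Processing delay = 2.7 ms
Total one-way latency = 71.6056 ms


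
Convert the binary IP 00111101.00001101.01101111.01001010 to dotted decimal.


00111101 = 61
00001101 = 13
01101111 = 111
01001010 = 74
IP: 61.13.111.74


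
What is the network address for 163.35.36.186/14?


IP:   10100011.00100011.00100100.10111010
Mask: 11111111.11111100.00000000.00000000
AND operation:
Net:  10100011.00100000.00000000.00000000
Network: 163.32.0.0/14


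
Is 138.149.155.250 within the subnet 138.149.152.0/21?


Subnet network: 138.149.152.0
Test IP AND mask: 138.149.152.0
Yes, 138.149.155.250 is in 138.149.152.0/21


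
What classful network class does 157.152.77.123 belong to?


First octet: 157
Binary: 10011101
10xxxxxx -> Class B (128-191)
Class B, default mask 255.255.0.0 (/16)


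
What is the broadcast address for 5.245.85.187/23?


Network: 5.245.84.0/23
Host bits = 9
Set all host bits to 1:
Broadcast: 5.245.85.255


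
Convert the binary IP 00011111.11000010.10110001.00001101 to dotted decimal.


00011111 = 31
11000010 = 194
10110001 = 177
00001101 = 13
IP: 31.194.177.13


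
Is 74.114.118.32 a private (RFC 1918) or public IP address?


RFC 1918 private ranges:
  10.0.0.0/8 (10.0.0.0 - 10.255.255.255)
  172.16.0.0/12 (172.16.0.0 - 172.31.255.255)
  192.168.0.0/16 (192.168.0.0 - 192.168.255.255)
Public (not in any RFC 1918 range)


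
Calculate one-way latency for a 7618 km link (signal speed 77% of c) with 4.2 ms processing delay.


Speed = 0.77 * 3e5 km/s = 231000 km/s
Propagation delay = 7618 / 231000 = 0.033 s = 32.9784 ms
Processing delay = 4.2 ms
Total one-way latency = 37.1784 ms


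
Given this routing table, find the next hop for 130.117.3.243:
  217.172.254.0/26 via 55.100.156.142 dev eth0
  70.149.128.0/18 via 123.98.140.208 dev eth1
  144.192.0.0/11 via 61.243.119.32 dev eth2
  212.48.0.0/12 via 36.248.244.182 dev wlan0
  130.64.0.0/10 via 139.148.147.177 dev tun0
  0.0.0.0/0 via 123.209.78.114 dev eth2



Longest prefix match for 130.117.3.243:
  /26 217.172.254.0: no
  /18 70.149.128.0: no
  /11 144.192.0.0: no
  /12 212.48.0.0: no
  /10 130.64.0.0: MATCH
  /0 0.0.0.0: MATCH
Selected: next-hop 139.148.147.177 via tun0 (matched /10)


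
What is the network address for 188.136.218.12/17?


IP:   10111100.10001000.11011010.00001100
Mask: 11111111.11111111.10000000.00000000
AND operation:
Net:  10111100.10001000.10000000.00000000
Network: 188.136.128.0/17


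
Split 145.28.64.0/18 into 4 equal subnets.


New prefix = 18 + 2 = 20
Each subnet has 4096 addresses
  145.28.64.0/20
  145.28.80.0/20
  145.28.96.0/20
  145.28.112.0/20
Subnets: 145.28.64.0/20, 145.28.80.0/20, 145.28.96.0/20, 145.28.112.0/20


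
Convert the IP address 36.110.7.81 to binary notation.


36 = 00100100
110 = 01101110
7 = 00000111
81 = 01010001
Binary: 00100100.01101110.00000111.01010001


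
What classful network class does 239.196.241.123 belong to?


First octet: 239
Binary: 11101111
1110xxxx -> Class D (224-239)
Class D (multicast), default mask N/A


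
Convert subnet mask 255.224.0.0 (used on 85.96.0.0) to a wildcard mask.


Subnet mask: 255.224.0.0
Wildcard = 255.255.255.255 - subnet mask
255 - 255 = 0
255 - 224 = 31
255 - 0 = 255
255 - 0 = 255
Wildcard: 0.31.255.255


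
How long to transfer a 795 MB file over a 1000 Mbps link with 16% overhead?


Effective throughput = 1000 * (1 - 16/100) = 840 Mbps
File size in Mb = 795 * 8 = 6360 Mb
Time = 6360 / 840
Time = 7.5714 seconds


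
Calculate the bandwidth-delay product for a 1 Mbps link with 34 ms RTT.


BDP = bandwidth * RTT
= 1 Mbps * 34 ms
= 1 * 1e6 * 34 / 1000 bits
= 34000 bits
= 4250 bytes
= 4.1504 KB
BDP = 34000 bits (4250 bytes)


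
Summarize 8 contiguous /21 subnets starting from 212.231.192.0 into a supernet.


Original prefix: /21
Number of subnets: 8 = 2^3
New prefix = 21 - 3 = 18
Supernet: 212.231.192.0/18


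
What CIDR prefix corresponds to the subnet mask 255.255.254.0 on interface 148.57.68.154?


Binary: 11111111.11111111.11111110.00000000
Count leading 1s
Prefix: /23


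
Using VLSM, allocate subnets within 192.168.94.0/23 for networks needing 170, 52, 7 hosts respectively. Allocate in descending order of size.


170 hosts -> /24 (254 usable): 192.168.94.0/24
52 hosts -> /26 (62 usable): 192.168.95.0/26
7 hosts -> /28 (14 usable): 192.168.95.64/28
Allocation: 192.168.94.0/24 (170 hosts, 254 usable); 192.168.95.0/26 (52 hosts, 62 usable); 192.168.95.64/28 (7 hosts, 14 usable)


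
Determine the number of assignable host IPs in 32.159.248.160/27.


Host bits = 32 - 27 = 5
Total addresses = 2^5 = 32
Usable = total - 2 (network and broadcast)
Usable hosts: 30


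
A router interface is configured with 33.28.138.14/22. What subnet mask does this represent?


/22 means 22 network bits, 10 host bits
Binary: 11111111111111111111110000000000
Mask: 255.255.252.0


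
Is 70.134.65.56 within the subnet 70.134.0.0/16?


Subnet network: 70.134.0.0
Test IP AND mask: 70.134.0.0
Yes, 70.134.65.56 is in 70.134.0.0/16


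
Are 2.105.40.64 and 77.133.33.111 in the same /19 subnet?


Mask: 255.255.224.0
2.105.40.64 AND mask = 2.105.32.0
77.133.33.111 AND mask = 77.133.32.0
No, different subnets (2.105.32.0 vs 77.133.32.0)


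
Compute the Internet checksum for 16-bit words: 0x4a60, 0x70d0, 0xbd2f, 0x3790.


Sum all words (with carry folding):
+ 0x4a60 = 0x4a60
+ 0x70d0 = 0xbb30
+ 0xbd2f = 0x7860
+ 0x3790 = 0xaff0
One's complement: ~0xaff0
Checksum = 0x500f


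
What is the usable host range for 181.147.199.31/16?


Network: 181.147.0.0
Broadcast: 181.147.255.255
First usable = network + 1
Last usable = broadcast - 1
Range: 181.147.0.1 to 181.147.255.254


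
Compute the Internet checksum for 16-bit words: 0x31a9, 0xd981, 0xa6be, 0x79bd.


Sum all words (with carry folding):
+ 0x31a9 = 0x31a9
+ 0xd981 = 0x0b2b
+ 0xa6be = 0xb1e9
+ 0x79bd = 0x2ba7
One's complement: ~0x2ba7
Checksum = 0xd458


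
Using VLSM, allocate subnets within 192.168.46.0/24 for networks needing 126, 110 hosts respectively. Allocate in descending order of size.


126 hosts -> /25 (126 usable): 192.168.46.0/25
110 hosts -> /25 (126 usable): 192.168.46.128/25
Allocation: 192.168.46.0/25 (126 hosts, 126 usable); 192.168.46.128/25 (110 hosts, 126 usable)


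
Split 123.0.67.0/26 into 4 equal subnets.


New prefix = 26 + 2 = 28
Each subnet has 16 addresses
  123.0.67.0/28
  123.0.67.16/28
  123.0.67.32/28
  123.0.67.48/28
Subnets: 123.0.67.0/28, 123.0.67.16/28, 123.0.67.32/28, 123.0.67.48/28


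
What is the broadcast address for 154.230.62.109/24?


Network: 154.230.62.0/24
Host bits = 8
Set all host bits to 1:
Broadcast: 154.230.62.255


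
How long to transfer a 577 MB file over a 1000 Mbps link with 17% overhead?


Effective throughput = 1000 * (1 - 17/100) = 830 Mbps
File size in Mb = 577 * 8 = 4616 Mb
Time = 4616 / 830
Time = 5.5614 seconds


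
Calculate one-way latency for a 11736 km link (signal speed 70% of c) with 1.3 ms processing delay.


Speed = 0.7 * 3e5 km/s = 210000 km/s
Propagation delay = 11736 / 210000 = 0.0559 s = 55.8857 ms
Processing delay = 1.3 ms
Total one-way latency = 57.1857 ms


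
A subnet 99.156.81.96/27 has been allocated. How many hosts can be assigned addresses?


Host bits = 32 - 27 = 5
Total addresses = 2^5 = 32
Usable = total - 2 (network and broadcast)
Usable hosts: 30


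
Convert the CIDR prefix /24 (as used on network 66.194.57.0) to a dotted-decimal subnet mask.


/24 means 24 network bits, 8 host bits
Binary: 11111111111111111111111100000000
Mask: 255.255.255.0


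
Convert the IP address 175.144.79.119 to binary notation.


175 = 10101111
144 = 10010000
79 = 01001111
119 = 01110111
Binary: 10101111.10010000.01001111.01110111


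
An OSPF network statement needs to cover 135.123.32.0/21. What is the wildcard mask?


Subnet mask: 255.255.248.0
Wildcard = 255.255.255.255 - subnet mask
255 - 255 = 0
255 - 255 = 0
255 - 248 = 7
255 - 0 = 255
Wildcard: 0.0.7.255


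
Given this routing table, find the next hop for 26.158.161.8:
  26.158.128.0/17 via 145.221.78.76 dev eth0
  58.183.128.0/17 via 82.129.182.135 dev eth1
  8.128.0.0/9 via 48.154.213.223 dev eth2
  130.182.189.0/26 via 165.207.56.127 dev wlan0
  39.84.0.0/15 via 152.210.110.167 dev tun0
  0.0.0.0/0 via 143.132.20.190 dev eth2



Longest prefix match for 26.158.161.8:
  /17 26.158.128.0: MATCH
  /17 58.183.128.0: no
  /9 8.128.0.0: no
  /26 130.182.189.0: no
  /15 39.84.0.0: no
  /0 0.0.0.0: MATCH
Selected: next-hop 145.221.78.76 via eth0 (matched /17)


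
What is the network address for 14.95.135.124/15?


IP:   00001110.01011111.10000111.01111100
Mask: 11111111.11111110.00000000.00000000
AND operation:
Net:  00001110.01011110.00000000.00000000
Network: 14.94.0.0/15


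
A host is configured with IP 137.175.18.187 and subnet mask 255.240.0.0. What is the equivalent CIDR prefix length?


Binary: 11111111.11110000.00000000.00000000
Count leading 1s
Prefix: /12


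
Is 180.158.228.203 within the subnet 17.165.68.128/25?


Subnet network: 17.165.68.128
Test IP AND mask: 180.158.228.128
No, 180.158.228.203 is not in 17.165.68.128/25


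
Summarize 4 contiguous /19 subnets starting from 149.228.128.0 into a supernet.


Original prefix: /19
Number of subnets: 4 = 2^2
New prefix = 19 - 2 = 17
Supernet: 149.228.128.0/17


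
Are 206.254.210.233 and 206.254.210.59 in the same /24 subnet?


Mask: 255.255.255.0
206.254.210.233 AND mask = 206.254.210.0
206.254.210.59 AND mask = 206.254.210.0
Yes, same subnet (206.254.210.0)


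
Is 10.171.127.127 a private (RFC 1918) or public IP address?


RFC 1918 private ranges:
  10.0.0.0/8 (10.0.0.0 - 10.255.255.255)
  172.16.0.0/12 (172.16.0.0 - 172.31.255.255)
  192.168.0.0/16 (192.168.0.0 - 192.168.255.255)
Private (in 10.0.0.0/8)


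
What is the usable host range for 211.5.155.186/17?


Network: 211.5.128.0
Broadcast: 211.5.255.255
First usable = network + 1
Last usable = broadcast - 1
Range: 211.5.128.1 to 211.5.255.254


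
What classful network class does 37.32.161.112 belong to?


First octet: 37
Binary: 00100101
0xxxxxxx -> Class A (1-126)
Class A, default mask 255.0.0.0 (/8)


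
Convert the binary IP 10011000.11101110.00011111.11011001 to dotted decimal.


10011000 = 152
11101110 = 238
00011111 = 31
11011001 = 217
IP: 152.238.31.217


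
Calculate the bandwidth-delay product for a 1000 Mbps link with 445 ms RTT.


BDP = bandwidth * RTT
= 1000 Mbps * 445 ms
= 1000 * 1e6 * 445 / 1000 bits
= 445000000 bits
= 55625000 bytes
= 54321.2891 KB
BDP = 445000000 bits (55625000 bytes)


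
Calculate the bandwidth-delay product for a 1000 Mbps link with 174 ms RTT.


BDP = bandwidth * RTT
= 1000 Mbps * 174 ms
= 1000 * 1e6 * 174 / 1000 bits
= 174000000 bits
= 21750000 bytes
= 21240.2344 KB
BDP = 174000000 bits (21750000 bytes)


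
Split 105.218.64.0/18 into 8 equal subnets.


New prefix = 18 + 3 = 21
Each subnet has 2048 addresses
  105.218.64.0/21
  105.218.72.0/21
  105.218.80.0/21
  105.218.88.0/21
  105.218.96.0/21
  105.218.104.0/21
  105.218.112.0/21
  105.218.120.0/21
Subnets: 105.218.64.0/21, 105.218.72.0/21, 105.218.80.0/21, 105.218.88.0/21, 105.218.96.0/21, 105.218.104.0/21, 105.218.112.0/21, 105.218.120.0/21


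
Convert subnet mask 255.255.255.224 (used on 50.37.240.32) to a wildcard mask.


Subnet mask: 255.255.255.224
Wildcard = 255.255.255.255 - subnet mask
255 - 255 = 0
255 - 255 = 0
255 - 255 = 0
255 - 224 = 31
Wildcard: 0.0.0.31


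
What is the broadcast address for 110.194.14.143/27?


Network: 110.194.14.128/27
Host bits = 5
Set all host bits to 1:
Broadcast: 110.194.14.159


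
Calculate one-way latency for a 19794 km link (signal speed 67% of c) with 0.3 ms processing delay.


Speed = 0.67 * 3e5 km/s = 201000 km/s
Propagation delay = 19794 / 201000 = 0.0985 s = 98.4776 ms
Processing delay = 0.3 ms
Total one-way latency = 98.7776 ms


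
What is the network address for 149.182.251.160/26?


IP:   10010101.10110110.11111011.10100000
Mask: 11111111.11111111.11111111.11000000
AND operation:
Net:  10010101.10110110.11111011.10000000
Network: 149.182.251.128/26


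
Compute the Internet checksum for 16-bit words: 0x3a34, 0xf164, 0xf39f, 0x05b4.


Sum all words (with carry folding):
+ 0x3a34 = 0x3a34
+ 0xf164 = 0x2b99
+ 0xf39f = 0x1f39
+ 0x05b4 = 0x24ed
One's complement: ~0x24ed
Checksum = 0xdb12


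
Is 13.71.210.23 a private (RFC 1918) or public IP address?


RFC 1918 private ranges:
  10.0.0.0/8 (10.0.0.0 - 10.255.255.255)
  172.16.0.0/12 (172.16.0.0 - 172.31.255.255)
  192.168.0.0/16 (192.168.0.0 - 192.168.255.255)
Public (not in any RFC 1918 range)


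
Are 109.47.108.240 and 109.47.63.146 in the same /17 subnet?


Mask: 255.255.128.0
109.47.108.240 AND mask = 109.47.0.0
109.47.63.146 AND mask = 109.47.0.0
Yes, same subnet (109.47.0.0)


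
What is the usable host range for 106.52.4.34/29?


Network: 106.52.4.32
Broadcast: 106.52.4.39
First usable = network + 1
Last usable = broadcast - 1
Range: 106.52.4.33 to 106.52.4.38


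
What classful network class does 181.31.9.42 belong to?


First octet: 181
Binary: 10110101
10xxxxxx -> Class B (128-191)
Class B, default mask 255.255.0.0 (/16)


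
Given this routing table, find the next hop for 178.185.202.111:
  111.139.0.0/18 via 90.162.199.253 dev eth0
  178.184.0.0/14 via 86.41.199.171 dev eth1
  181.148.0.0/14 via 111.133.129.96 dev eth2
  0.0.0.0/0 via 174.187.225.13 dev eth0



Longest prefix match for 178.185.202.111:
  /18 111.139.0.0: no
  /14 178.184.0.0: MATCH
  /14 181.148.0.0: no
  /0 0.0.0.0: MATCH
Selected: next-hop 86.41.199.171 via eth1 (matched /14)


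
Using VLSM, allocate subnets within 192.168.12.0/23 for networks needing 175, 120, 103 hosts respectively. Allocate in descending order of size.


175 hosts -> /24 (254 usable): 192.168.12.0/24
120 hosts -> /25 (126 usable): 192.168.13.0/25
103 hosts -> /25 (126 usable): 192.168.13.128/25
Allocation: 192.168.12.0/24 (175 hosts, 254 usable); 192.168.13.0/25 (120 hosts, 126 usable); 192.168.13.128/25 (103 hosts, 126 usable)


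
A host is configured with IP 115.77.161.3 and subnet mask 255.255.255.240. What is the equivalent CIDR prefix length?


Binary: 11111111.11111111.11111111.11110000
Count leading 1s
Prefix: /28


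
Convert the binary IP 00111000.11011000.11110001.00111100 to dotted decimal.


00111000 = 56
11011000 = 216
11110001 = 241
00111100 = 60
IP: 56.216.241.60


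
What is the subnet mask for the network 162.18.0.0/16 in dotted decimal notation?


/16 means 16 network bits, 16 host bits
Binary: 11111111111111110000000000000000
Mask: 255.255.0.0


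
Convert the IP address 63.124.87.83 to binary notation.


63 = 00111111
124 = 01111100
87 = 01010111
83 = 01010011
Binary: 00111111.01111100.01010111.01010011


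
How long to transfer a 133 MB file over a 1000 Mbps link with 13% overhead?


Effective throughput = 1000 * (1 - 13/100) = 870 Mbps
File size in Mb = 133 * 8 = 1064 Mb
Time = 1064 / 870
Time = 1.223 seconds


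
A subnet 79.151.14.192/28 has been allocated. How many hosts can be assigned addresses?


Host bits = 32 - 28 = 4
Total addresses = 2^4 = 16
Usable = total - 2 (network and broadcast)
Usable hosts: 14


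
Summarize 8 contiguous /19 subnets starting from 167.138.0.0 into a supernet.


Original prefix: /19
Number of subnets: 8 = 2^3
New prefix = 19 - 3 = 16
Supernet: 167.138.0.0/16


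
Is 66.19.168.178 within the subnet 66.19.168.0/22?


Subnet network: 66.19.168.0
Test IP AND mask: 66.19.168.0
Yes, 66.19.168.178 is in 66.19.168.0/22


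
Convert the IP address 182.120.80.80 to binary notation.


182 = 10110110
120 = 01111000
80 = 01010000
80 = 01010000
Binary: 10110110.01111000.01010000.01010000


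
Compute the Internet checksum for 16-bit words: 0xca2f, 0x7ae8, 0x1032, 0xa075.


Sum all words (with carry folding):
+ 0xca2f = 0xca2f
+ 0x7ae8 = 0x4518
+ 0x1032 = 0x554a
+ 0xa075 = 0xf5bf
One's complement: ~0xf5bf
Checksum = 0x0a40


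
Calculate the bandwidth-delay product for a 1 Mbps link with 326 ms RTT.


BDP = bandwidth * RTT
= 1 Mbps * 326 ms
= 1 * 1e6 * 326 / 1000 bits
= 326000 bits
= 40750 bytes
= 39.7949 KB
BDP = 326000 bits (40750 bytes)


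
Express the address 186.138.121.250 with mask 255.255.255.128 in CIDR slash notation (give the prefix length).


Binary: 11111111.11111111.11111111.10000000
Count leading 1s
Prefix: /25


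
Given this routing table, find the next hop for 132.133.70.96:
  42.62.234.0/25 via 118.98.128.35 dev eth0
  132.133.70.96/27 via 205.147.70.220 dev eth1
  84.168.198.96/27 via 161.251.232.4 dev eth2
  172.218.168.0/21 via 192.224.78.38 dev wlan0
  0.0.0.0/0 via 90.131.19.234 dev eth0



Longest prefix match for 132.133.70.96:
  /25 42.62.234.0: no
  /27 132.133.70.96: MATCH
  /27 84.168.198.96: no
  /21 172.218.168.0: no
  /0 0.0.0.0: MATCH
Selected: next-hop 205.147.70.220 via eth1 (matched /27)


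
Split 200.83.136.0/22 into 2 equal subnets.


New prefix = 22 + 1 = 23
Each subnet has 512 addresses
  200.83.136.0/23
  200.83.138.0/23
Subnets: 200.83.136.0/23, 200.83.138.0/23


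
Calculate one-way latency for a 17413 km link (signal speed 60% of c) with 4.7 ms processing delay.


Speed = 0.6 * 3e5 km/s = 180000 km/s
Propagation delay = 17413 / 180000 = 0.0967 s = 96.7389 ms
Processing delay = 4.7 ms
Total one-way latency = 101.4389 ms


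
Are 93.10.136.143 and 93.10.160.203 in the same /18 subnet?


Mask: 255.255.192.0
93.10.136.143 AND mask = 93.10.128.0
93.10.160.203 AND mask = 93.10.128.0
Yes, same subnet (93.10.128.0)


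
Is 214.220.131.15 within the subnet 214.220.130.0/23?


Subnet network: 214.220.130.0
Test IP AND mask: 214.220.130.0
Yes, 214.220.131.15 is in 214.220.130.0/23


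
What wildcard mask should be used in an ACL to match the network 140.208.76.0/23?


Subnet mask: 255.255.254.0
Wildcard = 255.255.255.255 - subnet mask
255 - 255 = 0
255 - 255 = 0
255 - 254 = 1
255 - 0 = 255
Wildcard: 0.0.1.255


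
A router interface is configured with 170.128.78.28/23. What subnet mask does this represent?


/23 means 23 network bits, 9 host bits
Binary: 11111111111111111111111000000000
Mask: 255.255.254.0


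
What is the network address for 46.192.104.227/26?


IP:   00101110.11000000.01101000.11100011
Mask: 11111111.11111111.11111111.11000000
AND operation:
Net:  00101110.11000000.01101000.11000000
Network: 46.192.104.192/26


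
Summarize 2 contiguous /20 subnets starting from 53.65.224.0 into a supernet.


Original prefix: /20
Number of subnets: 2 = 2^1
New prefix = 20 - 1 = 19
Supernet: 53.65.224.0/19


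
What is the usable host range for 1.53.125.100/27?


Network: 1.53.125.96
Broadcast: 1.53.125.127
First usable = network + 1
Last usable = broadcast - 1
Range: 1.53.125.97 to 1.53.125.126


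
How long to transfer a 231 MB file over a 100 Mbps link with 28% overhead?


Effective throughput = 100 * (1 - 28/100) = 72 Mbps
File size in Mb = 231 * 8 = 1848 Mb
Time = 1848 / 72
Time = 25.6667 seconds


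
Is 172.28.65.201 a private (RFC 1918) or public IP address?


RFC 1918 private ranges:
  10.0.0.0/8 (10.0.0.0 - 10.255.255.255)
  172.16.0.0/12 (172.16.0.0 - 172.31.255.255)
  192.168.0.0/16 (192.168.0.0 - 192.168.255.255)
Private (in 172.16.0.0/12)


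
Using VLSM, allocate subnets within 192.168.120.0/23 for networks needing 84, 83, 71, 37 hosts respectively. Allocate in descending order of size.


84 hosts -> /25 (126 usable): 192.168.120.0/25
83 hosts -> /25 (126 usable): 192.168.120.128/25
71 hosts -> /25 (126 usable): 192.168.121.0/25
37 hosts -> /26 (62 usable): 192.168.121.128/26
Allocation: 192.168.120.0/25 (84 hosts, 126 usable); 192.168.120.128/25 (83 hosts, 126 usable); 192.168.121.0/25 (71 hosts, 126 usable); 192.168.121.128/26 (37 hosts, 62 usable)


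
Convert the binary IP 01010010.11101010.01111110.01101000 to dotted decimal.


01010010 = 82
11101010 = 234
01111110 = 126
01101000 = 104
IP: 82.234.126.104


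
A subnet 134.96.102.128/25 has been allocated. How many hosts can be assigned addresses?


Host bits = 32 - 25 = 7
Total addresses = 2^7 = 128
Usable = total - 2 (network and broadcast)
Usable hosts: 126


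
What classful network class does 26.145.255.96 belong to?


First octet: 26
Binary: 00011010
0xxxxxxx -> Class A (1-126)
Class A, default mask 255.0.0.0 (/8)


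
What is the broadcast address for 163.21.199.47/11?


Network: 163.0.0.0/11
Host bits = 21
Set all host bits to 1:
Broadcast: 163.31.255.255


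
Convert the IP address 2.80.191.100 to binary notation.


2 = 00000010
80 = 01010000
191 = 10111111
100 = 01100100
Binary: 00000010.01010000.10111111.01100100


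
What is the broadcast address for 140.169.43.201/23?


Network: 140.169.42.0/23
Host bits = 9
Set all host bits to 1:
Broadcast: 140.169.43.255


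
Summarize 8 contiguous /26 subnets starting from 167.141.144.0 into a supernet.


Original prefix: /26
Number of subnets: 8 = 2^3
New prefix = 26 - 3 = 23
Supernet: 167.141.144.0/23


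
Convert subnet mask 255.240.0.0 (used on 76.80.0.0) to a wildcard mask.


Subnet mask: 255.240.0.0
Wildcard = 255.255.255.255 - subnet mask
255 - 255 = 0
255 - 240 = 15
255 - 0 = 255
255 - 0 = 255
Wildcard: 0.15.255.255


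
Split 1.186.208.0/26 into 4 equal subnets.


New prefix = 26 + 2 = 28
Each subnet has 16 addresses
  1.186.208.0/28
  1.186.208.16/28
  1.186.208.32/28
  1.186.208.48/28
Subnets: 1.186.208.0/28, 1.186.208.16/28, 1.186.208.32/28, 1.186.208.48/28


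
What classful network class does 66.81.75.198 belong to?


First octet: 66
Binary: 01000010
0xxxxxxx -> Class A (1-126)
Class A, default mask 255.0.0.0 (/8)


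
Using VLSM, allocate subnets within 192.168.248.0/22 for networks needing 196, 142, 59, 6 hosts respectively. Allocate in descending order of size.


196 hosts -> /24 (254 usable): 192.168.248.0/24
142 hosts -> /24 (254 usable): 192.168.249.0/24
59 hosts -> /26 (62 usable): 192.168.250.0/26
6 hosts -> /29 (6 usable): 192.168.250.64/29
Allocation: 192.168.248.0/24 (196 hosts, 254 usable); 192.168.249.0/24 (142 hosts, 254 usable); 192.168.250.0/26 (59 hosts, 62 usable); 192.168.250.64/29 (6 hosts, 6 usable)


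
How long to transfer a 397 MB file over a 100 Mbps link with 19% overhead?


Effective throughput = 100 * (1 - 19/100) = 81 Mbps
File size in Mb = 397 * 8 = 3176 Mb
Time = 3176 / 81
Time = 39.2099 seconds


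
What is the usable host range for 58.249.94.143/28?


Network: 58.249.94.128
Broadcast: 58.249.94.143
First usable = network + 1
Last usable = broadcast - 1
Range: 58.249.94.129 to 58.249.94.142


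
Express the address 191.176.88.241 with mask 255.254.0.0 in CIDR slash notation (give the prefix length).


Binary: 11111111.11111110.00000000.00000000
Count leading 1s
Prefix: /15


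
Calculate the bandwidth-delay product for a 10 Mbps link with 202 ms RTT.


BDP = bandwidth * RTT
= 10 Mbps * 202 ms
= 10 * 1e6 * 202 / 1000 bits
= 2020000 bits
= 252500 bytes
= 246.582 KB
BDP = 2020000 bits (252500 bytes)


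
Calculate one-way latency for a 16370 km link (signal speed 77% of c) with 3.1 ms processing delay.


Speed = 0.77 * 3e5 km/s = 231000 km/s
Propagation delay = 16370 / 231000 = 0.0709 s = 70.8658 ms
Processing delay = 3.1 ms
Total one-way latency = 73.9658 ms


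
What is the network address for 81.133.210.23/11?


IP:   01010001.10000101.11010010.00010111
Mask: 11111111.11100000.00000000.00000000
AND operation:
Net:  01010001.10000000.00000000.00000000
Network: 81.128.0.0/11


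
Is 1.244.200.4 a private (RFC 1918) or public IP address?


RFC 1918 private ranges:
  10.0.0.0/8 (10.0.0.0 - 10.255.255.255)
  172.16.0.0/12 (172.16.0.0 - 172.31.255.255)
  192.168.0.0/16 (192.168.0.0 - 192.168.255.255)
Public (not in any RFC 1918 range)


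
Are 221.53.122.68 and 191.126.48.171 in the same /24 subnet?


Mask: 255.255.255.0
221.53.122.68 AND mask = 221.53.122.0
191.126.48.171 AND mask = 191.126.48.0
No, different subnets (221.53.122.0 vs 191.126.48.0)


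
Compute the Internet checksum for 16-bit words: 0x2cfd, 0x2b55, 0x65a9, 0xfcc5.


Sum all words (with carry folding):
+ 0x2cfd = 0x2cfd
+ 0x2b55 = 0x5852
+ 0x65a9 = 0xbdfb
+ 0xfcc5 = 0xbac1
One's complement: ~0xbac1
Checksum = 0x453e


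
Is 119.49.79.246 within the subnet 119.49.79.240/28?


Subnet network: 119.49.79.240
Test IP AND mask: 119.49.79.240
Yes, 119.49.79.246 is in 119.49.79.240/28


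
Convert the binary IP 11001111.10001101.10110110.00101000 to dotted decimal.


11001111 = 207
10001101 = 141
10110110 = 182
00101000 = 40
IP: 207.141.182.40


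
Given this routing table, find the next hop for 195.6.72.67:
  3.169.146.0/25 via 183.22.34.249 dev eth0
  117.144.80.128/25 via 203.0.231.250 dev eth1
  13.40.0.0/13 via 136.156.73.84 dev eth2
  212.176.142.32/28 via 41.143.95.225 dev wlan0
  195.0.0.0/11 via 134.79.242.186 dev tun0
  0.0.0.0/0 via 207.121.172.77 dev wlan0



Longest prefix match for 195.6.72.67:
  /25 3.169.146.0: no
  /25 117.144.80.128: no
  /13 13.40.0.0: no
  /28 212.176.142.32: no
  /11 195.0.0.0: MATCH
  /0 0.0.0.0: MATCH
Selected: next-hop 134.79.242.186 via tun0 (matched /11)


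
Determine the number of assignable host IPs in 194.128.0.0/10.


Host bits = 32 - 10 = 22
Total addresses = 2^22 = 4194304
Usable = total - 2 (network and broadcast)
Usable hosts: 4194302


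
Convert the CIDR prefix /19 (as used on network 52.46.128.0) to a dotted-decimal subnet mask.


/19 means 19 network bits, 13 host bits
Binary: 11111111111111111110000000000000
Mask: 255.255.224.0


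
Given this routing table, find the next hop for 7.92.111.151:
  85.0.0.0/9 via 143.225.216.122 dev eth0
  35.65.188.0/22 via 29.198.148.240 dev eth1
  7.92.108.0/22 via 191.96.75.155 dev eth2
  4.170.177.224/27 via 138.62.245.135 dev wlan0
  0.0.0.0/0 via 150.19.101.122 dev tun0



Longest prefix match for 7.92.111.151:
  /9 85.0.0.0: no
  /22 35.65.188.0: no
  /22 7.92.108.0: MATCH
  /27 4.170.177.224: no
  /0 0.0.0.0: MATCH
Selected: next-hop 191.96.75.155 via eth2 (matched /22)


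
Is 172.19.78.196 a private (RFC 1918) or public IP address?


RFC 1918 private ranges:
  10.0.0.0/8 (10.0.0.0 - 10.255.255.255)
  172.16.0.0/12 (172.16.0.0 - 172.31.255.255)
  192.168.0.0/16 (192.168.0.0 - 192.168.255.255)
Private (in 172.16.0.0/12)


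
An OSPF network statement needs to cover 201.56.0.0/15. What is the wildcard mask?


Subnet mask: 255.254.0.0
Wildcard = 255.255.255.255 - subnet mask
255 - 255 = 0
255 - 254 = 1
255 - 0 = 255
255 - 0 = 255
Wildcard: 0.1.255.255


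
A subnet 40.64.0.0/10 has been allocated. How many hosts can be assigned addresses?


Host bits = 32 - 10 = 22
Total addresses = 2^22 = 4194304
Usable = total - 2 (network and broadcast)
Usable hosts: 4194302


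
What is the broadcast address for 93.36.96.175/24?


Network: 93.36.96.0/24
Host bits = 8
Set all host bits to 1:
Broadcast: 93.36.96.255


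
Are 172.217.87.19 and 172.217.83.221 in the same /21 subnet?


Mask: 255.255.248.0
172.217.87.19 AND mask = 172.217.80.0
172.217.83.221 AND mask = 172.217.80.0
Yes, same subnet (172.217.80.0)


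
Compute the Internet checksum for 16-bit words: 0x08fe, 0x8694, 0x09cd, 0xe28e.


Sum all words (with carry folding):
+ 0x08fe = 0x08fe
+ 0x8694 = 0x8f92
+ 0x09cd = 0x995f
+ 0xe28e = 0x7bee
One's complement: ~0x7bee
Checksum = 0x8411


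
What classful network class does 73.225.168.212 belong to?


First octet: 73
Binary: 01001001
0xxxxxxx -> Class A (1-126)
Class A, default mask 255.0.0.0 (/8)


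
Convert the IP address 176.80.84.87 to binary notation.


176 = 10110000
80 = 01010000
84 = 01010100
87 = 01010111
Binary: 10110000.01010000.01010100.01010111


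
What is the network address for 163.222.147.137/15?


IP:   10100011.11011110.10010011.10001001
Mask: 11111111.11111110.00000000.00000000
AND operation:
Net:  10100011.11011110.00000000.00000000
Network: 163.222.0.0/15


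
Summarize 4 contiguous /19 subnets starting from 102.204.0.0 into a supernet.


Original prefix: /19
Number of subnets: 4 = 2^2
New prefix = 19 - 2 = 17
Supernet: 102.204.0.0/17


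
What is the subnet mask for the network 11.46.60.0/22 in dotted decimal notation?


/22 means 22 network bits, 10 host bits
Binary: 11111111111111111111110000000000
Mask: 255.255.252.0


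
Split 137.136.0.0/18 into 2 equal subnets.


New prefix = 18 + 1 = 19
Each subnet has 8192 addresses
  137.136.0.0/19
  137.136.32.0/19
Subnets: 137.136.0.0/19, 137.136.32.0/19


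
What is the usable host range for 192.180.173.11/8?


Network: 192.0.0.0
Broadcast: 192.255.255.255
First usable = network + 1
Last usable = broadcast - 1
Range: 192.0.0.1 to 192.255.255.254


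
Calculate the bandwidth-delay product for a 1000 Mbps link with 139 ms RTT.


BDP = bandwidth * RTT
= 1000 Mbps * 139 ms
= 1000 * 1e6 * 139 / 1000 bits
= 139000000 bits
= 17375000 bytes
= 16967.7734 KB
BDP = 139000000 bits (17375000 bytes)


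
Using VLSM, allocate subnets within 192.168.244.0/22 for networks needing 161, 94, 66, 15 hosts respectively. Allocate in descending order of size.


161 hosts -> /24 (254 usable): 192.168.244.0/24
94 hosts -> /25 (126 usable): 192.168.245.0/25
66 hosts -> /25 (126 usable): 192.168.245.128/25
15 hosts -> /27 (30 usable): 192.168.246.0/27
Allocation: 192.168.244.0/24 (161 hosts, 254 usable); 192.168.245.0/25 (94 hosts, 126 usable); 192.168.245.128/25 (66 hosts, 126 usable); 192.168.246.0/27 (15 hosts, 30 usable)


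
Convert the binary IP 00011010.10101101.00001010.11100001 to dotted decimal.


00011010 = 26
10101101 = 173
00001010 = 10
11100001 = 225
IP: 26.173.10.225


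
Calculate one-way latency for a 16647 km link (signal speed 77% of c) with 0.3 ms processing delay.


Speed = 0.77 * 3e5 km/s = 231000 km/s
Propagation delay = 16647 / 231000 = 0.0721 s = 72.0649 ms
Processing delay = 0.3 ms
Total one-way latency = 72.3649 ms


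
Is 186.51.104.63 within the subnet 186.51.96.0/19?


Subnet network: 186.51.96.0
Test IP AND mask: 186.51.96.0
Yes, 186.51.104.63 is in 186.51.96.0/19


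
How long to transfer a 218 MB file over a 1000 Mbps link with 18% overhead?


Effective throughput = 1000 * (1 - 18/100) = 820.0 Mbps
File size in Mb = 218 * 8 = 1744 Mb
Time = 1744 / 820.0
Time = 2.1268 seconds


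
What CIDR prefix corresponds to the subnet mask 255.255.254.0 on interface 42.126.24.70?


Binary: 11111111.11111111.11111110.00000000
Count leading 1s
Prefix: /23


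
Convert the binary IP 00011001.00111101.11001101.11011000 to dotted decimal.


00011001 = 25
00111101 = 61
11001101 = 205
11011000 = 216
IP: 25.61.205.216


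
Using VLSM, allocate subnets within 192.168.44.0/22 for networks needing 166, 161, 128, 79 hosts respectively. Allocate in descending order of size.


166 hosts -> /24 (254 usable): 192.168.44.0/24
161 hosts -> /24 (254 usable): 192.168.45.0/24
128 hosts -> /24 (254 usable): 192.168.46.0/24
79 hosts -> /25 (126 usable): 192.168.47.0/25
Allocation: 192.168.44.0/24 (166 hosts, 254 usable); 192.168.45.0/24 (161 hosts, 254 usable); 192.168.46.0/24 (128 hosts, 254 usable); 192.168.47.0/25 (79 hosts, 126 usable)


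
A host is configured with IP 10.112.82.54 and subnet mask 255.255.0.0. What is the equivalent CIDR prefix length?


Binary: 11111111.11111111.00000000.00000000
Count leading 1s
Prefix: /16


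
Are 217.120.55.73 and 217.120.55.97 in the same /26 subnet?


Mask: 255.255.255.192
217.120.55.73 AND mask = 217.120.55.64
217.120.55.97 AND mask = 217.120.55.64
Yes, same subnet (217.120.55.64)


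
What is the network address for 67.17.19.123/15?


IP:   01000011.00010001.00010011.01111011
Mask: 11111111.11111110.00000000.00000000
AND operation:
Net:  01000011.00010000.00000000.00000000
Network: 67.16.0.0/15


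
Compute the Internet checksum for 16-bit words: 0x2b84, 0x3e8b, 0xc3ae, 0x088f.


Sum all words (with carry folding):
+ 0x2b84 = 0x2b84
+ 0x3e8b = 0x6a0f
+ 0xc3ae = 0x2dbe
+ 0x088f = 0x364d
One's complement: ~0x364d
Checksum = 0xc9b2


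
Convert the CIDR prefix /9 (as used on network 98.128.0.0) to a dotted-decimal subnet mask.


/9 means 9 network bits, 23 host bits
Binary: 11111111100000000000000000000000
Mask: 255.128.0.0


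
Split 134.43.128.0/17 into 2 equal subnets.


New prefix = 17 + 1 = 18
Each subnet has 16384 addresses
  134.43.128.0/18
  134.43.192.0/18
Subnets: 134.43.128.0/18, 134.43.192.0/18


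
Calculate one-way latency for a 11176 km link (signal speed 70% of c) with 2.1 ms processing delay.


Speed = 0.7 * 3e5 km/s = 210000 km/s
Propagation delay = 11176 / 210000 = 0.0532 s = 53.219 ms
Processing delay = 2.1 ms
Total one-way latency = 55.319 ms


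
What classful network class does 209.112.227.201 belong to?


First octet: 209
Binary: 11010001
110xxxxx -> Class C (192-223)
Class C, default mask 255.255.255.0 (/24)


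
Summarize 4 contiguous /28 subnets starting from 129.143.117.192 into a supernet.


Original prefix: /28
Number of subnets: 4 = 2^2
New prefix = 28 - 2 = 26
Supernet: 129.143.117.192/26


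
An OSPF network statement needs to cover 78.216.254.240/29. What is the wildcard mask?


Subnet mask: 255.255.255.248
Wildcard = 255.255.255.255 - subnet mask
255 - 255 = 0
255 - 255 = 0
255 - 255 = 0
255 - 248 = 7
Wildcard: 0.0.0.7


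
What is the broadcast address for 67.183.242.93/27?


Network: 67.183.242.64/27
Host bits = 5
Set all host bits to 1:
Broadcast: 67.183.242.95


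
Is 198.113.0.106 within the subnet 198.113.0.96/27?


Subnet network: 198.113.0.96
Test IP AND mask: 198.113.0.96
Yes, 198.113.0.106 is in 198.113.0.96/27


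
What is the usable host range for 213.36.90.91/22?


Network: 213.36.88.0
Broadcast: 213.36.91.255
First usable = network + 1
Last usable = broadcast - 1
Range: 213.36.88.1 to 213.36.91.254


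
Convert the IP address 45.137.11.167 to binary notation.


45 = 00101101
137 = 10001001
11 = 00001011
167 = 10100111
Binary: 00101101.10001001.00001011.10100111


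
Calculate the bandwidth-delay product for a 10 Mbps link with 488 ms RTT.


BDP = bandwidth * RTT
= 10 Mbps * 488 ms
= 10 * 1e6 * 488 / 1000 bits
= 4880000 bits
= 610000 bytes
= 595.7031 KB
BDP = 4880000 bits (610000 bytes)


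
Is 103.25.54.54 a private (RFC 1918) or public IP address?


RFC 1918 private ranges:
  10.0.0.0/8 (10.0.0.0 - 10.255.255.255)
  172.16.0.0/12 (172.16.0.0 - 172.31.255.255)
  192.168.0.0/16 (192.168.0.0 - 192.168.255.255)
Public (not in any RFC 1918 range)


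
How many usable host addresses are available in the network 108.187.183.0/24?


Host bits = 32 - 24 = 8
Total addresses = 2^8 = 256
Usable = total - 2 (network and broadcast)
Usable hosts: 254


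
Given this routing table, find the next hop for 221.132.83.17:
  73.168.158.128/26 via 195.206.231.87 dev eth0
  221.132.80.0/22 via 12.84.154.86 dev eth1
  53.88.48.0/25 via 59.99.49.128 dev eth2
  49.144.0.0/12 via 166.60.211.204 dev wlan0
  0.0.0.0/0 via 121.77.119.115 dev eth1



Longest prefix match for 221.132.83.17:
  /26 73.168.158.128: no
  /22 221.132.80.0: MATCH
  /25 53.88.48.0: no
  /12 49.144.0.0: no
  /0 0.0.0.0: MATCH
Selected: next-hop 12.84.154.86 via eth1 (matched /22)


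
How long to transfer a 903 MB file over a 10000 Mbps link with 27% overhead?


Effective throughput = 10000 * (1 - 27/100) = 7300 Mbps
File size in Mb = 903 * 8 = 7224 Mb
Time = 7224 / 7300
Time = 0.9896 seconds


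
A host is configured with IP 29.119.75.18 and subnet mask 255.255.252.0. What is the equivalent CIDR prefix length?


Binary: 11111111.11111111.11111100.00000000
Count leading 1s
Prefix: /22


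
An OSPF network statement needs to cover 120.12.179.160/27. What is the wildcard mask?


Subnet mask: 255.255.255.224
Wildcard = 255.255.255.255 - subnet mask
255 - 255 = 0
255 - 255 = 0
255 - 255 = 0
255 - 224 = 31
Wildcard: 0.0.0.31


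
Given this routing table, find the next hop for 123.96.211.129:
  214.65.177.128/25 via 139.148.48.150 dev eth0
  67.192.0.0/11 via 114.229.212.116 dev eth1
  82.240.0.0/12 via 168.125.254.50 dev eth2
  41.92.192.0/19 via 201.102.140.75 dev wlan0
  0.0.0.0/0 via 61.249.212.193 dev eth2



Longest prefix match for 123.96.211.129:
  /25 214.65.177.128: no
  /11 67.192.0.0: no
  /12 82.240.0.0: no
  /19 41.92.192.0: no
  /0 0.0.0.0: MATCH
Selected: next-hop 61.249.212.193 via eth2 (matched /0)


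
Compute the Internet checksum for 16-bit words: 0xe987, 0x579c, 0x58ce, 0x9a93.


Sum all words (with carry folding):
+ 0xe987 = 0xe987
+ 0x579c = 0x4124
+ 0x58ce = 0x99f2
+ 0x9a93 = 0x3486
One's complement: ~0x3486
Checksum = 0xcb79


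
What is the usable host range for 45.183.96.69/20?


Network: 45.183.96.0
Broadcast: 45.183.111.255
First usable = network + 1
Last usable = broadcast - 1
Range: 45.183.96.1 to 45.183.111.254


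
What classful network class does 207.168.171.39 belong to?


First octet: 207
Binary: 11001111
110xxxxx -> Class C (192-223)
Class C, default mask 255.255.255.0 (/24)


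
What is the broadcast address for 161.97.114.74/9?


Network: 161.0.0.0/9
Host bits = 23
Set all host bits to 1:
Broadcast: 161.127.255.255


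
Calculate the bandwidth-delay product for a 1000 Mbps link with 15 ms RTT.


BDP = bandwidth * RTT
= 1000 Mbps * 15 ms
= 1000 * 1e6 * 15 / 1000 bits
= 15000000 bits
= 1875000 bytes
= 1831.0547 KB
BDP = 15000000 bits (1875000 bytes)


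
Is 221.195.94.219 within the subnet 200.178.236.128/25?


Subnet network: 200.178.236.128
Test IP AND mask: 221.195.94.128
No, 221.195.94.219 is not in 200.178.236.128/25
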